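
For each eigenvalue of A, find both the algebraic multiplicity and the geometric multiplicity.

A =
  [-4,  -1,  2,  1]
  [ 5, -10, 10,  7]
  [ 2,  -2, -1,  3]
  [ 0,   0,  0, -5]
λ = -5: alg = 4, geom = 2

Step 1 — factor the characteristic polynomial to read off the algebraic multiplicities:
  χ_A(x) = (x + 5)^4

Step 2 — compute geometric multiplicities via the rank-nullity identity g(λ) = n − rank(A − λI):
  rank(A − (-5)·I) = 2, so dim ker(A − (-5)·I) = n − 2 = 2

Summary:
  λ = -5: algebraic multiplicity = 4, geometric multiplicity = 2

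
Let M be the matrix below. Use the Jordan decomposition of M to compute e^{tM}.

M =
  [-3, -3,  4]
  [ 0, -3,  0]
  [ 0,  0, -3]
e^{tM} =
  [exp(-3*t), -3*t*exp(-3*t), 4*t*exp(-3*t)]
  [0, exp(-3*t), 0]
  [0, 0, exp(-3*t)]

Strategy: write M = P · J · P⁻¹ where J is a Jordan canonical form, so e^{tM} = P · e^{tJ} · P⁻¹, and e^{tJ} can be computed block-by-block.

M has Jordan form
J =
  [-3,  1,  0]
  [ 0, -3,  0]
  [ 0,  0, -3]
(up to reordering of blocks).

Per-block formulas:
  For a 2×2 Jordan block J_2(-3): exp(t · J_2(-3)) = e^(-3t)·(I + t·N), where N is the 2×2 nilpotent shift.
  For a 1×1 block at λ = -3: exp(t · [-3]) = [e^(-3t)].

After assembling e^{tJ} and conjugating by P, we get:

e^{tM} =
  [exp(-3*t), -3*t*exp(-3*t), 4*t*exp(-3*t)]
  [0, exp(-3*t), 0]
  [0, 0, exp(-3*t)]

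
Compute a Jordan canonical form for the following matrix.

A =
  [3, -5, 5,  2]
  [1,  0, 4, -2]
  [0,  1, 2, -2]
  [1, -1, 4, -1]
J_3(1) ⊕ J_1(1)

The characteristic polynomial is
  det(x·I − A) = x^4 - 4*x^3 + 6*x^2 - 4*x + 1 = (x - 1)^4

Eigenvalues and multiplicities (the geometric multiplicity of λ is n − rank(A − λI), which equals the number of Jordan blocks for λ):
  λ = 1: algebraic multiplicity = 4, geometric multiplicity = 2

Determining the block sizes for each eigenvalue:
  λ = 1: with am = 4 and gm = 2, the partition is not yet determined (e.g. several partitions of 4 into 2 parts exist). Let N = A − (1)·I. Computing rank(N^1) = 2, rank(N^2) = 1, rank(N^3) = 0; the number of blocks of size ≥ j is rank(N^{j−1}) − rank(N^j), giving [2, 1, 1]. So we have 1 block(s) of size 3, 1 block(s) of size 1 → block sizes [3, 1]

Assembling the blocks gives a Jordan form
J =
  [1, 1, 0, 0]
  [0, 1, 1, 0]
  [0, 0, 1, 0]
  [0, 0, 0, 1]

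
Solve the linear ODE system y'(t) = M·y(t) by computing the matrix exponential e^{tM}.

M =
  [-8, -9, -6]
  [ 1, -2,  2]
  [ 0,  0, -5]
e^{tM} =
  [-3*t*exp(-5*t) + exp(-5*t), -9*t*exp(-5*t), -6*t*exp(-5*t)]
  [t*exp(-5*t), 3*t*exp(-5*t) + exp(-5*t), 2*t*exp(-5*t)]
  [0, 0, exp(-5*t)]

Strategy: write M = P · J · P⁻¹ where J is a Jordan canonical form, so e^{tM} = P · e^{tJ} · P⁻¹, and e^{tJ} can be computed block-by-block.

M has Jordan form
J =
  [-5,  1,  0]
  [ 0, -5,  0]
  [ 0,  0, -5]
(up to reordering of blocks).

Per-block formulas:
  For a 1×1 block at λ = -5: exp(t · [-5]) = [e^(-5t)].
  For a 2×2 Jordan block J_2(-5): exp(t · J_2(-5)) = e^(-5t)·(I + t·N), where N is the 2×2 nilpotent shift.

After assembling e^{tJ} and conjugating by P, we get:

e^{tM} =
  [-3*t*exp(-5*t) + exp(-5*t), -9*t*exp(-5*t), -6*t*exp(-5*t)]
  [t*exp(-5*t), 3*t*exp(-5*t) + exp(-5*t), 2*t*exp(-5*t)]
  [0, 0, exp(-5*t)]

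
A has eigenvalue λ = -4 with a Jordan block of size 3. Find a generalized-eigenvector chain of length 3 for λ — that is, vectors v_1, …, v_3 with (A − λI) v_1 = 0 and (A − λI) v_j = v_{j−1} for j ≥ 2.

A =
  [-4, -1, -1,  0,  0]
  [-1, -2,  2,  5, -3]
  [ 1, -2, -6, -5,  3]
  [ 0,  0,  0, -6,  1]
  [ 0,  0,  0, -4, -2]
A Jordan chain for λ = -4 of length 3:
v_1 = (0, 1, -1, 0, 0)ᵀ
v_2 = (-1, 2, -2, 0, 0)ᵀ
v_3 = (0, 1, 0, 0, 0)ᵀ

Let N = A − (-4)·I. We want v_3 with N^3 v_3 = 0 but N^2 v_3 ≠ 0; then v_{j-1} := N · v_j for j = 3, …, 2.

Pick v_3 = (0, 1, 0, 0, 0)ᵀ.
Then v_2 = N · v_3 = (-1, 2, -2, 0, 0)ᵀ.
Then v_1 = N · v_2 = (0, 1, -1, 0, 0)ᵀ.

Sanity check: (A − (-4)·I) v_1 = (0, 0, 0, 0, 0)ᵀ = 0. ✓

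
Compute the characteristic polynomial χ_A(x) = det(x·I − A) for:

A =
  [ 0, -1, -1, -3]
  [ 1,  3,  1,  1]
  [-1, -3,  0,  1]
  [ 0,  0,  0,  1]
x^4 - 4*x^3 + 6*x^2 - 4*x + 1

Expanding det(x·I − A) (e.g. by cofactor expansion or by noting that A is similar to its Jordan form J, which has the same characteristic polynomial as A) gives
  χ_A(x) = x^4 - 4*x^3 + 6*x^2 - 4*x + 1
which factors as (x - 1)^4. The eigenvalues (with algebraic multiplicities) are λ = 1 with multiplicity 4.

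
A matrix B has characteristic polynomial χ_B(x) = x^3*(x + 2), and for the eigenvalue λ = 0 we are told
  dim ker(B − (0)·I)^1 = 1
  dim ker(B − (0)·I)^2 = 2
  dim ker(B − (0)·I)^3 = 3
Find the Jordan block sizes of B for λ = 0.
Block sizes for λ = 0: [3]

From the dimensions of kernels of powers, the number of Jordan blocks of size at least j is d_j − d_{j−1} where d_j = dim ker(N^j) (with d_0 = 0). Computing the differences gives [1, 1, 1].
The number of blocks of size exactly k is (#blocks of size ≥ k) − (#blocks of size ≥ k + 1), so the partition is: 1 block(s) of size 3.
In nonincreasing order the block sizes are [3].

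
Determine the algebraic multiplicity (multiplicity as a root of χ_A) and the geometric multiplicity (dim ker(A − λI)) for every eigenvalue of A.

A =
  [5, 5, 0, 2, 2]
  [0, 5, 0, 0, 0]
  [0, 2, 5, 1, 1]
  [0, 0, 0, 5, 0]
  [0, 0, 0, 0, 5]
λ = 5: alg = 5, geom = 3

Step 1 — factor the characteristic polynomial to read off the algebraic multiplicities:
  χ_A(x) = (x - 5)^5

Step 2 — compute geometric multiplicities via the rank-nullity identity g(λ) = n − rank(A − λI):
  rank(A − (5)·I) = 2, so dim ker(A − (5)·I) = n − 2 = 3

Summary:
  λ = 5: algebraic multiplicity = 5, geometric multiplicity = 3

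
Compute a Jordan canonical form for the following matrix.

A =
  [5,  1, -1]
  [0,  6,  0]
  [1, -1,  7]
J_2(6) ⊕ J_1(6)

The characteristic polynomial is
  det(x·I − A) = x^3 - 18*x^2 + 108*x - 216 = (x - 6)^3

Eigenvalues and multiplicities (the geometric multiplicity of λ is n − rank(A − λI), which equals the number of Jordan blocks for λ):
  λ = 6: algebraic multiplicity = 3, geometric multiplicity = 2

Determining the block sizes for each eigenvalue:
  λ = 6: 2 blocks summing to 3 forces exactly one block of size 2 and the rest size 1 → block sizes [2, 1]

Assembling the blocks gives a Jordan form
J =
  [6, 1, 0]
  [0, 6, 0]
  [0, 0, 6]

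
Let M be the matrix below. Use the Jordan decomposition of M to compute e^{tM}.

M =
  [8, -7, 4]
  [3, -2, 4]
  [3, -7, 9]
e^{tM} =
  [3*t*exp(5*t) + exp(5*t), -7*t*exp(5*t), 4*t*exp(5*t)]
  [3*t*exp(5*t), -7*t*exp(5*t) + exp(5*t), 4*t*exp(5*t)]
  [3*t*exp(5*t), -7*t*exp(5*t), 4*t*exp(5*t) + exp(5*t)]

Strategy: write M = P · J · P⁻¹ where J is a Jordan canonical form, so e^{tM} = P · e^{tJ} · P⁻¹, and e^{tJ} can be computed block-by-block.

M has Jordan form
J =
  [5, 1, 0]
  [0, 5, 0]
  [0, 0, 5]
(up to reordering of blocks).

Per-block formulas:
  For a 1×1 block at λ = 5: exp(t · [5]) = [e^(5t)].
  For a 2×2 Jordan block J_2(5): exp(t · J_2(5)) = e^(5t)·(I + t·N), where N is the 2×2 nilpotent shift.

After assembling e^{tJ} and conjugating by P, we get:

e^{tM} =
  [3*t*exp(5*t) + exp(5*t), -7*t*exp(5*t), 4*t*exp(5*t)]
  [3*t*exp(5*t), -7*t*exp(5*t) + exp(5*t), 4*t*exp(5*t)]
  [3*t*exp(5*t), -7*t*exp(5*t), 4*t*exp(5*t) + exp(5*t)]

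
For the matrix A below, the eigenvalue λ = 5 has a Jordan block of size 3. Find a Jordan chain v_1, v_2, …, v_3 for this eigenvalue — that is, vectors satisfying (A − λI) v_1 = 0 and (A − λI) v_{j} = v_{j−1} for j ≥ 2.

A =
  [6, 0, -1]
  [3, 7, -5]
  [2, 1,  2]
A Jordan chain for λ = 5 of length 3:
v_1 = (-1, -1, -1)ᵀ
v_2 = (1, 3, 2)ᵀ
v_3 = (1, 0, 0)ᵀ

Let N = A − (5)·I. We want v_3 with N^3 v_3 = 0 but N^2 v_3 ≠ 0; then v_{j-1} := N · v_j for j = 3, …, 2.

Pick v_3 = (1, 0, 0)ᵀ.
Then v_2 = N · v_3 = (1, 3, 2)ᵀ.
Then v_1 = N · v_2 = (-1, -1, -1)ᵀ.

Sanity check: (A − (5)·I) v_1 = (0, 0, 0)ᵀ = 0. ✓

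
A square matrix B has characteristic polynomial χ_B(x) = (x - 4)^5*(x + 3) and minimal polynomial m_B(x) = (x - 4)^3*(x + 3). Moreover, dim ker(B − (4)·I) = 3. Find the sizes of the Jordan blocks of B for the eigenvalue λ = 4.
Block sizes for λ = 4: [3, 1, 1]

Step 1 — from the characteristic polynomial, algebraic multiplicity of λ = 4 is 5. From dim ker(B − (4)·I) = 3, there are exactly 3 Jordan blocks for λ = 4.
Step 2 — from the minimal polynomial, the factor (x − 4)^3 tells us the largest block for λ = 4 has size 3.
Step 3 — with total size 5, 3 blocks, and largest block 3, the block sizes (in nonincreasing order) are [3, 1, 1].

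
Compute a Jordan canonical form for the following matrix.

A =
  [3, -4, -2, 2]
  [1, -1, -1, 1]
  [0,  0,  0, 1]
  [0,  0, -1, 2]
J_2(1) ⊕ J_2(1)

The characteristic polynomial is
  det(x·I − A) = x^4 - 4*x^3 + 6*x^2 - 4*x + 1 = (x - 1)^4

Eigenvalues and multiplicities (the geometric multiplicity of λ is n − rank(A − λI), which equals the number of Jordan blocks for λ):
  λ = 1: algebraic multiplicity = 4, geometric multiplicity = 2

Determining the block sizes for each eigenvalue:
  λ = 1: with am = 4 and gm = 2, the partition is not yet determined (e.g. several partitions of 4 into 2 parts exist). Let N = A − (1)·I. Computing rank(N^1) = 2, rank(N^2) = 0; the number of blocks of size ≥ j is rank(N^{j−1}) − rank(N^j), giving [2, 2]. So we have 2 block(s) of size 2 → block sizes [2, 2]

Assembling the blocks gives a Jordan form
J =
  [1, 1, 0, 0]
  [0, 1, 0, 0]
  [0, 0, 1, 1]
  [0, 0, 0, 1]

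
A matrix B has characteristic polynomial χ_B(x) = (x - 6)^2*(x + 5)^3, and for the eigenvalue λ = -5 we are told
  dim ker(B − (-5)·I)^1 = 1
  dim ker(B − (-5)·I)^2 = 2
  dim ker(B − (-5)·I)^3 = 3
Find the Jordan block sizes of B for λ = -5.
Block sizes for λ = -5: [3]

From the dimensions of kernels of powers, the number of Jordan blocks of size at least j is d_j − d_{j−1} where d_j = dim ker(N^j) (with d_0 = 0). Computing the differences gives [1, 1, 1].
The number of blocks of size exactly k is (#blocks of size ≥ k) − (#blocks of size ≥ k + 1), so the partition is: 1 block(s) of size 3.
In nonincreasing order the block sizes are [3].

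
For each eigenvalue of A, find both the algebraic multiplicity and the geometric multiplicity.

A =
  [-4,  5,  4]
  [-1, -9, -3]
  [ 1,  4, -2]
λ = -5: alg = 3, geom = 1

Step 1 — factor the characteristic polynomial to read off the algebraic multiplicities:
  χ_A(x) = (x + 5)^3

Step 2 — compute geometric multiplicities via the rank-nullity identity g(λ) = n − rank(A − λI):
  rank(A − (-5)·I) = 2, so dim ker(A − (-5)·I) = n − 2 = 1

Summary:
  λ = -5: algebraic multiplicity = 3, geometric multiplicity = 1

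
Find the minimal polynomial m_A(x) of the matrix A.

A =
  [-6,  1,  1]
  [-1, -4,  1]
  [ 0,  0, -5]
x^2 + 10*x + 25

The characteristic polynomial is χ_A(x) = (x + 5)^3, so the eigenvalues are known. The minimal polynomial is
  m_A(x) = Π_λ (x − λ)^{k_λ}
where k_λ is the size of the *largest* Jordan block for λ (equivalently, the smallest k with (A − λI)^k v = 0 for every generalised eigenvector v of λ).

  λ = -5: largest Jordan block has size 2, contributing (x + 5)^2

So m_A(x) = (x + 5)^2 = x^2 + 10*x + 25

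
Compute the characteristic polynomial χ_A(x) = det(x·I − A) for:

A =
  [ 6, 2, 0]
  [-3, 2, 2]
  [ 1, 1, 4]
x^3 - 12*x^2 + 48*x - 64

Expanding det(x·I − A) (e.g. by cofactor expansion or by noting that A is similar to its Jordan form J, which has the same characteristic polynomial as A) gives
  χ_A(x) = x^3 - 12*x^2 + 48*x - 64
which factors as (x - 4)^3. The eigenvalues (with algebraic multiplicities) are λ = 4 with multiplicity 3.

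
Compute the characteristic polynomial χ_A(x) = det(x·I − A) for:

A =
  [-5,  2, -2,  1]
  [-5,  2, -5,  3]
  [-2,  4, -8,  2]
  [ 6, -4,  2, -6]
x^4 + 17*x^3 + 108*x^2 + 304*x + 320

Expanding det(x·I − A) (e.g. by cofactor expansion or by noting that A is similar to its Jordan form J, which has the same characteristic polynomial as A) gives
  χ_A(x) = x^4 + 17*x^3 + 108*x^2 + 304*x + 320
which factors as (x + 4)^3*(x + 5). The eigenvalues (with algebraic multiplicities) are λ = -5 with multiplicity 1, λ = -4 with multiplicity 3.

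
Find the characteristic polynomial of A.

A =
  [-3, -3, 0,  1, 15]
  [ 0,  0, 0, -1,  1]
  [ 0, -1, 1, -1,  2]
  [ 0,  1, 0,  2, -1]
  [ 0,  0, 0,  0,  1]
x^5 - x^4 - 6*x^3 + 14*x^2 - 11*x + 3

Expanding det(x·I − A) (e.g. by cofactor expansion or by noting that A is similar to its Jordan form J, which has the same characteristic polynomial as A) gives
  χ_A(x) = x^5 - x^4 - 6*x^3 + 14*x^2 - 11*x + 3
which factors as (x - 1)^4*(x + 3). The eigenvalues (with algebraic multiplicities) are λ = -3 with multiplicity 1, λ = 1 with multiplicity 4.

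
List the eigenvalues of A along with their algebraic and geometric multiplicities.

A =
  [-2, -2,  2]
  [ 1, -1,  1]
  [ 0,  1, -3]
λ = -2: alg = 3, geom = 1

Step 1 — factor the characteristic polynomial to read off the algebraic multiplicities:
  χ_A(x) = (x + 2)^3

Step 2 — compute geometric multiplicities via the rank-nullity identity g(λ) = n − rank(A − λI):
  rank(A − (-2)·I) = 2, so dim ker(A − (-2)·I) = n − 2 = 1

Summary:
  λ = -2: algebraic multiplicity = 3, geometric multiplicity = 1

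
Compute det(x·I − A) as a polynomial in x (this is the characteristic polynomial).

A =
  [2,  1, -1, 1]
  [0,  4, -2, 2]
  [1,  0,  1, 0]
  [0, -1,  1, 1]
x^4 - 8*x^3 + 24*x^2 - 32*x + 16

Expanding det(x·I − A) (e.g. by cofactor expansion or by noting that A is similar to its Jordan form J, which has the same characteristic polynomial as A) gives
  χ_A(x) = x^4 - 8*x^3 + 24*x^2 - 32*x + 16
which factors as (x - 2)^4. The eigenvalues (with algebraic multiplicities) are λ = 2 with multiplicity 4.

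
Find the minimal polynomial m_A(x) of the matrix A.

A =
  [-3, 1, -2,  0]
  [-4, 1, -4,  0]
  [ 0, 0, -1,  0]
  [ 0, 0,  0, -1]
x^2 + 2*x + 1

The characteristic polynomial is χ_A(x) = (x + 1)^4, so the eigenvalues are known. The minimal polynomial is
  m_A(x) = Π_λ (x − λ)^{k_λ}
where k_λ is the size of the *largest* Jordan block for λ (equivalently, the smallest k with (A − λI)^k v = 0 for every generalised eigenvector v of λ).

  λ = -1: largest Jordan block has size 2, contributing (x + 1)^2

So m_A(x) = (x + 1)^2 = x^2 + 2*x + 1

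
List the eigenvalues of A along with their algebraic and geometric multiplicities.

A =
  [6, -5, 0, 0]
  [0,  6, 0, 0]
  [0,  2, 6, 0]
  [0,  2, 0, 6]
λ = 6: alg = 4, geom = 3

Step 1 — factor the characteristic polynomial to read off the algebraic multiplicities:
  χ_A(x) = (x - 6)^4

Step 2 — compute geometric multiplicities via the rank-nullity identity g(λ) = n − rank(A − λI):
  rank(A − (6)·I) = 1, so dim ker(A − (6)·I) = n − 1 = 3

Summary:
  λ = 6: algebraic multiplicity = 4, geometric multiplicity = 3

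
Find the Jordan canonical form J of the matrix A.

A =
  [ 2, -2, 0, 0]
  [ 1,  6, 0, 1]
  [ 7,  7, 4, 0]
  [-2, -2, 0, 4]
J_3(4) ⊕ J_1(4)

The characteristic polynomial is
  det(x·I − A) = x^4 - 16*x^3 + 96*x^2 - 256*x + 256 = (x - 4)^4

Eigenvalues and multiplicities (the geometric multiplicity of λ is n − rank(A − λI), which equals the number of Jordan blocks for λ):
  λ = 4: algebraic multiplicity = 4, geometric multiplicity = 2

Determining the block sizes for each eigenvalue:
  λ = 4: with am = 4 and gm = 2, the partition is not yet determined (e.g. several partitions of 4 into 2 parts exist). Let N = A − (4)·I. Computing rank(N^1) = 2, rank(N^2) = 1, rank(N^3) = 0; the number of blocks of size ≥ j is rank(N^{j−1}) − rank(N^j), giving [2, 1, 1]. So we have 1 block(s) of size 3, 1 block(s) of size 1 → block sizes [3, 1]

Assembling the blocks gives a Jordan form
J =
  [4, 1, 0, 0]
  [0, 4, 1, 0]
  [0, 0, 4, 0]
  [0, 0, 0, 4]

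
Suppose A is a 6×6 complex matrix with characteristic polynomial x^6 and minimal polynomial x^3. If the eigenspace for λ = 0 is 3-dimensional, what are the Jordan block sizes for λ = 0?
Block sizes for λ = 0: [3, 2, 1]

Step 1 — from the characteristic polynomial, algebraic multiplicity of λ = 0 is 6. From dim ker(A − (0)·I) = 3, there are exactly 3 Jordan blocks for λ = 0.
Step 2 — from the minimal polynomial, the factor (x − 0)^3 tells us the largest block for λ = 0 has size 3.
Step 3 — with total size 6, 3 blocks, and largest block 3, the block sizes (in nonincreasing order) are [3, 2, 1].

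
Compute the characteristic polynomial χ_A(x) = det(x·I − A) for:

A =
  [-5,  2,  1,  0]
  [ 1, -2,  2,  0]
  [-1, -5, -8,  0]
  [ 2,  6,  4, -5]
x^4 + 20*x^3 + 150*x^2 + 500*x + 625

Expanding det(x·I − A) (e.g. by cofactor expansion or by noting that A is similar to its Jordan form J, which has the same characteristic polynomial as A) gives
  χ_A(x) = x^4 + 20*x^3 + 150*x^2 + 500*x + 625
which factors as (x + 5)^4. The eigenvalues (with algebraic multiplicities) are λ = -5 with multiplicity 4.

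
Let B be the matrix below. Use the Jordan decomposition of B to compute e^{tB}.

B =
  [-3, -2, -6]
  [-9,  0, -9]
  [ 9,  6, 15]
e^{tB} =
  [-6*t*exp(3*t) + exp(3*t), 4*t*exp(3*t) - 2*exp(6*t) + 2*exp(3*t), -2*exp(6*t) + 2*exp(3*t)]
  [-9*t*exp(3*t), 6*t*exp(3*t) - 3*exp(6*t) + 4*exp(3*t), -3*exp(6*t) + 3*exp(3*t)]
  [9*t*exp(3*t), -6*t*exp(3*t) + 4*exp(6*t) - 4*exp(3*t), 4*exp(6*t) - 3*exp(3*t)]

Strategy: write B = P · J · P⁻¹ where J is a Jordan canonical form, so e^{tB} = P · e^{tJ} · P⁻¹, and e^{tJ} can be computed block-by-block.

B has Jordan form
J =
  [3, 1, 0]
  [0, 3, 0]
  [0, 0, 6]
(up to reordering of blocks).

Per-block formulas:
  For a 2×2 Jordan block J_2(3): exp(t · J_2(3)) = e^(3t)·(I + t·N), where N is the 2×2 nilpotent shift.
  For a 1×1 block at λ = 6: exp(t · [6]) = [e^(6t)].

After assembling e^{tJ} and conjugating by P, we get:

e^{tB} =
  [-6*t*exp(3*t) + exp(3*t), 4*t*exp(3*t) - 2*exp(6*t) + 2*exp(3*t), -2*exp(6*t) + 2*exp(3*t)]
  [-9*t*exp(3*t), 6*t*exp(3*t) - 3*exp(6*t) + 4*exp(3*t), -3*exp(6*t) + 3*exp(3*t)]
  [9*t*exp(3*t), -6*t*exp(3*t) + 4*exp(6*t) - 4*exp(3*t), 4*exp(6*t) - 3*exp(3*t)]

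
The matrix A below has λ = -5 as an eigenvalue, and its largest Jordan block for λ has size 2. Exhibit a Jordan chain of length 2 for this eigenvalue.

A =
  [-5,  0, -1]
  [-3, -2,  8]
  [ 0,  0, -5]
A Jordan chain for λ = -5 of length 2:
v_1 = (-1, -1, 0)ᵀ
v_2 = (3, 0, 1)ᵀ

Let N = A − (-5)·I. We want v_2 with N^2 v_2 = 0 but N^1 v_2 ≠ 0; then v_{j-1} := N · v_j for j = 2, …, 2.

Pick v_2 = (3, 0, 1)ᵀ.
Then v_1 = N · v_2 = (-1, -1, 0)ᵀ.

Sanity check: (A − (-5)·I) v_1 = (0, 0, 0)ᵀ = 0. ✓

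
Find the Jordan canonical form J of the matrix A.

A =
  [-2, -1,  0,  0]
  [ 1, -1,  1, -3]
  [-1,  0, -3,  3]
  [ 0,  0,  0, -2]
J_3(-2) ⊕ J_1(-2)

The characteristic polynomial is
  det(x·I − A) = x^4 + 8*x^3 + 24*x^2 + 32*x + 16 = (x + 2)^4

Eigenvalues and multiplicities (the geometric multiplicity of λ is n − rank(A − λI), which equals the number of Jordan blocks for λ):
  λ = -2: algebraic multiplicity = 4, geometric multiplicity = 2

Determining the block sizes for each eigenvalue:
  λ = -2: with am = 4 and gm = 2, the partition is not yet determined (e.g. several partitions of 4 into 2 parts exist). Let N = A − (-2)·I. Computing rank(N^1) = 2, rank(N^2) = 1, rank(N^3) = 0; the number of blocks of size ≥ j is rank(N^{j−1}) − rank(N^j), giving [2, 1, 1]. So we have 1 block(s) of size 3, 1 block(s) of size 1 → block sizes [3, 1]

Assembling the blocks gives a Jordan form
J =
  [-2,  1,  0,  0]
  [ 0, -2,  1,  0]
  [ 0,  0, -2,  0]
  [ 0,  0,  0, -2]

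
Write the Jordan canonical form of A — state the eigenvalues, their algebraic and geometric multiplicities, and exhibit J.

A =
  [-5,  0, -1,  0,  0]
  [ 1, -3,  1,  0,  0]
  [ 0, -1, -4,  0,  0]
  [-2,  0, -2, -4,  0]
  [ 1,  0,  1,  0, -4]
J_3(-4) ⊕ J_1(-4) ⊕ J_1(-4)

The characteristic polynomial is
  det(x·I − A) = x^5 + 20*x^4 + 160*x^3 + 640*x^2 + 1280*x + 1024 = (x + 4)^5

Eigenvalues and multiplicities (the geometric multiplicity of λ is n − rank(A − λI), which equals the number of Jordan blocks for λ):
  λ = -4: algebraic multiplicity = 5, geometric multiplicity = 3

Determining the block sizes for each eigenvalue:
  λ = -4: with am = 5 and gm = 3, the partition is not yet determined (e.g. several partitions of 5 into 3 parts exist). Let N = A − (-4)·I. Computing rank(N^1) = 2, rank(N^2) = 1, rank(N^3) = 0; the number of blocks of size ≥ j is rank(N^{j−1}) − rank(N^j), giving [3, 1, 1]. So we have 1 block(s) of size 3, 2 block(s) of size 1 → block sizes [3, 1, 1]

Assembling the blocks gives a Jordan form
J =
  [-4,  1,  0,  0,  0]
  [ 0, -4,  1,  0,  0]
  [ 0,  0, -4,  0,  0]
  [ 0,  0,  0, -4,  0]
  [ 0,  0,  0,  0, -4]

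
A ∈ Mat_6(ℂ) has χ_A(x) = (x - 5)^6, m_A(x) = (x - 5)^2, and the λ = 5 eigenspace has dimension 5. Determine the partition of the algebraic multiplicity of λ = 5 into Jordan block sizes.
Block sizes for λ = 5: [2, 1, 1, 1, 1]

Step 1 — from the characteristic polynomial, algebraic multiplicity of λ = 5 is 6. From dim ker(A − (5)·I) = 5, there are exactly 5 Jordan blocks for λ = 5.
Step 2 — from the minimal polynomial, the factor (x − 5)^2 tells us the largest block for λ = 5 has size 2.
Step 3 — with total size 6, 5 blocks, and largest block 2, the block sizes (in nonincreasing order) are [2, 1, 1, 1, 1].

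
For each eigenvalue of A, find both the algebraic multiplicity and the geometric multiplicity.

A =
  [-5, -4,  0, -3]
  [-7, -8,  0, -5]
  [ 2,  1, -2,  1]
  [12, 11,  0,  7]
λ = -2: alg = 4, geom = 2

Step 1 — factor the characteristic polynomial to read off the algebraic multiplicities:
  χ_A(x) = (x + 2)^4

Step 2 — compute geometric multiplicities via the rank-nullity identity g(λ) = n − rank(A − λI):
  rank(A − (-2)·I) = 2, so dim ker(A − (-2)·I) = n − 2 = 2

Summary:
  λ = -2: algebraic multiplicity = 4, geometric multiplicity = 2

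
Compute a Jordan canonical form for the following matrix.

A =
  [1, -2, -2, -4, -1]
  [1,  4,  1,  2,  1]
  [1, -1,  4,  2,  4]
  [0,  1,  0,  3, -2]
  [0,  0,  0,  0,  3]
J_3(3) ⊕ J_2(3)

The characteristic polynomial is
  det(x·I − A) = x^5 - 15*x^4 + 90*x^3 - 270*x^2 + 405*x - 243 = (x - 3)^5

Eigenvalues and multiplicities (the geometric multiplicity of λ is n − rank(A − λI), which equals the number of Jordan blocks for λ):
  λ = 3: algebraic multiplicity = 5, geometric multiplicity = 2

Determining the block sizes for each eigenvalue:
  λ = 3: with am = 5 and gm = 2, the partition is not yet determined (e.g. several partitions of 5 into 2 parts exist). Let N = A − (3)·I. Computing rank(N^1) = 3, rank(N^2) = 1, rank(N^3) = 0; the number of blocks of size ≥ j is rank(N^{j−1}) − rank(N^j), giving [2, 2, 1]. So we have 1 block(s) of size 3, 1 block(s) of size 2 → block sizes [3, 2]

Assembling the blocks gives a Jordan form
J =
  [3, 1, 0, 0, 0]
  [0, 3, 1, 0, 0]
  [0, 0, 3, 0, 0]
  [0, 0, 0, 3, 1]
  [0, 0, 0, 0, 3]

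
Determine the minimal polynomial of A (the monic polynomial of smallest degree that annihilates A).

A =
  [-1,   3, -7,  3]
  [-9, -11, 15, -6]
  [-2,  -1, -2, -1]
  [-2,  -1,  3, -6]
x^3 + 15*x^2 + 75*x + 125

The characteristic polynomial is χ_A(x) = (x + 5)^4, so the eigenvalues are known. The minimal polynomial is
  m_A(x) = Π_λ (x − λ)^{k_λ}
where k_λ is the size of the *largest* Jordan block for λ (equivalently, the smallest k with (A − λI)^k v = 0 for every generalised eigenvector v of λ).

  λ = -5: largest Jordan block has size 3, contributing (x + 5)^3

So m_A(x) = (x + 5)^3 = x^3 + 15*x^2 + 75*x + 125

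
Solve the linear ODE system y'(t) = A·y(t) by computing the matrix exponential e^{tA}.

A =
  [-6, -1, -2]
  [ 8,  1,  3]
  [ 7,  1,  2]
e^{tA} =
  [3*t^2*exp(-t)/2 - 5*t*exp(-t) + exp(-t), t^2*exp(-t)/2 - t*exp(-t), t^2*exp(-t)/2 - 2*t*exp(-t)]
  [-3*t^2*exp(-t)/2 + 8*t*exp(-t), -t^2*exp(-t)/2 + 2*t*exp(-t) + exp(-t), -t^2*exp(-t)/2 + 3*t*exp(-t)]
  [-3*t^2*exp(-t) + 7*t*exp(-t), -t^2*exp(-t) + t*exp(-t), -t^2*exp(-t) + 3*t*exp(-t) + exp(-t)]

Strategy: write A = P · J · P⁻¹ where J is a Jordan canonical form, so e^{tA} = P · e^{tJ} · P⁻¹, and e^{tJ} can be computed block-by-block.

A has Jordan form
J =
  [-1,  1,  0]
  [ 0, -1,  1]
  [ 0,  0, -1]
(up to reordering of blocks).

Per-block formulas:
  For a 3×3 Jordan block J_3(-1): exp(t · J_3(-1)) = e^(-1t)·(I + t·N + (t^2/2)·N^2), where N is the 3×3 nilpotent shift.

After assembling e^{tJ} and conjugating by P, we get:

e^{tA} =
  [3*t^2*exp(-t)/2 - 5*t*exp(-t) + exp(-t), t^2*exp(-t)/2 - t*exp(-t), t^2*exp(-t)/2 - 2*t*exp(-t)]
  [-3*t^2*exp(-t)/2 + 8*t*exp(-t), -t^2*exp(-t)/2 + 2*t*exp(-t) + exp(-t), -t^2*exp(-t)/2 + 3*t*exp(-t)]
  [-3*t^2*exp(-t) + 7*t*exp(-t), -t^2*exp(-t) + t*exp(-t), -t^2*exp(-t) + 3*t*exp(-t) + exp(-t)]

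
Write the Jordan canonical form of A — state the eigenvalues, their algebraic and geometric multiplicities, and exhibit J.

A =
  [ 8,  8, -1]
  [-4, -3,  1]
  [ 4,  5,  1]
J_3(2)

The characteristic polynomial is
  det(x·I − A) = x^3 - 6*x^2 + 12*x - 8 = (x - 2)^3

Eigenvalues and multiplicities (the geometric multiplicity of λ is n − rank(A − λI), which equals the number of Jordan blocks for λ):
  λ = 2: algebraic multiplicity = 3, geometric multiplicity = 1

Determining the block sizes for each eigenvalue:
  λ = 2: one block (gm = 1), so the single block has size am = 3 → block sizes [3]

Assembling the blocks gives a Jordan form
J =
  [2, 1, 0]
  [0, 2, 1]
  [0, 0, 2]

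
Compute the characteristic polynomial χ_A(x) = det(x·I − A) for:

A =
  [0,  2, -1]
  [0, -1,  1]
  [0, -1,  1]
x^3

Expanding det(x·I − A) (e.g. by cofactor expansion or by noting that A is similar to its Jordan form J, which has the same characteristic polynomial as A) gives
  χ_A(x) = x^3
which factors as x^3. The eigenvalues (with algebraic multiplicities) are λ = 0 with multiplicity 3.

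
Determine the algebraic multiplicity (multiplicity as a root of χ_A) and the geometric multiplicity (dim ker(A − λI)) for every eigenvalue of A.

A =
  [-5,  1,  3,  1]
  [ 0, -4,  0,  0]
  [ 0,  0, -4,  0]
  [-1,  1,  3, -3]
λ = -4: alg = 4, geom = 3

Step 1 — factor the characteristic polynomial to read off the algebraic multiplicities:
  χ_A(x) = (x + 4)^4

Step 2 — compute geometric multiplicities via the rank-nullity identity g(λ) = n − rank(A − λI):
  rank(A − (-4)·I) = 1, so dim ker(A − (-4)·I) = n − 1 = 3

Summary:
  λ = -4: algebraic multiplicity = 4, geometric multiplicity = 3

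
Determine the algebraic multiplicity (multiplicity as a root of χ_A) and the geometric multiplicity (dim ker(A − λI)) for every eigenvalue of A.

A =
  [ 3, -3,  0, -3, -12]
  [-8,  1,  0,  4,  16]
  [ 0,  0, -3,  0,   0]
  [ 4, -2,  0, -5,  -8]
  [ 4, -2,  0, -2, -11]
λ = -3: alg = 5, geom = 4

Step 1 — factor the characteristic polynomial to read off the algebraic multiplicities:
  χ_A(x) = (x + 3)^5

Step 2 — compute geometric multiplicities via the rank-nullity identity g(λ) = n − rank(A − λI):
  rank(A − (-3)·I) = 1, so dim ker(A − (-3)·I) = n − 1 = 4

Summary:
  λ = -3: algebraic multiplicity = 5, geometric multiplicity = 4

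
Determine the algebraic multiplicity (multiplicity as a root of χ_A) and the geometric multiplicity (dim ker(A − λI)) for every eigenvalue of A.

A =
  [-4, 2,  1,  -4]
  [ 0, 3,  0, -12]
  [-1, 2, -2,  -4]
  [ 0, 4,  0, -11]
λ = -5: alg = 1, geom = 1; λ = -3: alg = 3, geom = 2

Step 1 — factor the characteristic polynomial to read off the algebraic multiplicities:
  χ_A(x) = (x + 3)^3*(x + 5)

Step 2 — compute geometric multiplicities via the rank-nullity identity g(λ) = n − rank(A − λI):
  rank(A − (-5)·I) = 3, so dim ker(A − (-5)·I) = n − 3 = 1
  rank(A − (-3)·I) = 2, so dim ker(A − (-3)·I) = n − 2 = 2

Summary:
  λ = -5: algebraic multiplicity = 1, geometric multiplicity = 1
  λ = -3: algebraic multiplicity = 3, geometric multiplicity = 2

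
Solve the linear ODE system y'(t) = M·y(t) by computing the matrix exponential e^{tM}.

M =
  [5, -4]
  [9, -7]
e^{tM} =
  [6*t*exp(-t) + exp(-t), -4*t*exp(-t)]
  [9*t*exp(-t), -6*t*exp(-t) + exp(-t)]

Strategy: write M = P · J · P⁻¹ where J is a Jordan canonical form, so e^{tM} = P · e^{tJ} · P⁻¹, and e^{tJ} can be computed block-by-block.

M has Jordan form
J =
  [-1,  1]
  [ 0, -1]
(up to reordering of blocks).

Per-block formulas:
  For a 2×2 Jordan block J_2(-1): exp(t · J_2(-1)) = e^(-1t)·(I + t·N), where N is the 2×2 nilpotent shift.

After assembling e^{tJ} and conjugating by P, we get:

e^{tM} =
  [6*t*exp(-t) + exp(-t), -4*t*exp(-t)]
  [9*t*exp(-t), -6*t*exp(-t) + exp(-t)]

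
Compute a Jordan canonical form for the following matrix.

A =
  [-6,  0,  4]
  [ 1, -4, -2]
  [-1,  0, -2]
J_2(-4) ⊕ J_1(-4)

The characteristic polynomial is
  det(x·I − A) = x^3 + 12*x^2 + 48*x + 64 = (x + 4)^3

Eigenvalues and multiplicities (the geometric multiplicity of λ is n − rank(A − λI), which equals the number of Jordan blocks for λ):
  λ = -4: algebraic multiplicity = 3, geometric multiplicity = 2

Determining the block sizes for each eigenvalue:
  λ = -4: 2 blocks summing to 3 forces exactly one block of size 2 and the rest size 1 → block sizes [2, 1]

Assembling the blocks gives a Jordan form
J =
  [-4,  1,  0]
  [ 0, -4,  0]
  [ 0,  0, -4]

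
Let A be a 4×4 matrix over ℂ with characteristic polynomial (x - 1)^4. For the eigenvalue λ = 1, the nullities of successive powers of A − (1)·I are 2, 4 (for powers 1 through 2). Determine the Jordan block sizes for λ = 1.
Block sizes for λ = 1: [2, 2]

From the dimensions of kernels of powers, the number of Jordan blocks of size at least j is d_j − d_{j−1} where d_j = dim ker(N^j) (with d_0 = 0). Computing the differences gives [2, 2].
The number of blocks of size exactly k is (#blocks of size ≥ k) − (#blocks of size ≥ k + 1), so the partition is: 2 block(s) of size 2.
In nonincreasing order the block sizes are [2, 2].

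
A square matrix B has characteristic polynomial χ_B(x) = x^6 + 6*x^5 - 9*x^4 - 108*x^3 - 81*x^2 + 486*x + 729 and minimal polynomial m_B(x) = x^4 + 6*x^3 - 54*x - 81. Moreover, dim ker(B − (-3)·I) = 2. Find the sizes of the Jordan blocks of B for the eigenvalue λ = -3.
Block sizes for λ = -3: [3, 1]

Step 1 — from the characteristic polynomial, algebraic multiplicity of λ = -3 is 4. From dim ker(B − (-3)·I) = 2, there are exactly 2 Jordan blocks for λ = -3.
Step 2 — from the minimal polynomial, the factor (x + 3)^3 tells us the largest block for λ = -3 has size 3.
Step 3 — with total size 4, 2 blocks, and largest block 3, the block sizes (in nonincreasing order) are [3, 1].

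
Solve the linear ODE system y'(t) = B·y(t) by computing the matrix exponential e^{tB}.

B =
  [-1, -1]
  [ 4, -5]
e^{tB} =
  [2*t*exp(-3*t) + exp(-3*t), -t*exp(-3*t)]
  [4*t*exp(-3*t), -2*t*exp(-3*t) + exp(-3*t)]

Strategy: write B = P · J · P⁻¹ where J is a Jordan canonical form, so e^{tB} = P · e^{tJ} · P⁻¹, and e^{tJ} can be computed block-by-block.

B has Jordan form
J =
  [-3,  1]
  [ 0, -3]
(up to reordering of blocks).

Per-block formulas:
  For a 2×2 Jordan block J_2(-3): exp(t · J_2(-3)) = e^(-3t)·(I + t·N), where N is the 2×2 nilpotent shift.

After assembling e^{tJ} and conjugating by P, we get:

e^{tB} =
  [2*t*exp(-3*t) + exp(-3*t), -t*exp(-3*t)]
  [4*t*exp(-3*t), -2*t*exp(-3*t) + exp(-3*t)]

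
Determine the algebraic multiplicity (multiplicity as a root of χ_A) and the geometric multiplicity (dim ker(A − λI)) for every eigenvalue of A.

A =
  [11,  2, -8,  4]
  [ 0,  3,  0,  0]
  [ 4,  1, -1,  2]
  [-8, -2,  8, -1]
λ = 3: alg = 4, geom = 3

Step 1 — factor the characteristic polynomial to read off the algebraic multiplicities:
  χ_A(x) = (x - 3)^4

Step 2 — compute geometric multiplicities via the rank-nullity identity g(λ) = n − rank(A − λI):
  rank(A − (3)·I) = 1, so dim ker(A − (3)·I) = n − 1 = 3

Summary:
  λ = 3: algebraic multiplicity = 4, geometric multiplicity = 3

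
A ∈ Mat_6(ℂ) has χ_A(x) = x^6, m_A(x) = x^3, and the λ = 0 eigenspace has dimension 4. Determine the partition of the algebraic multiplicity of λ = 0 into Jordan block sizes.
Block sizes for λ = 0: [3, 1, 1, 1]

Step 1 — from the characteristic polynomial, algebraic multiplicity of λ = 0 is 6. From dim ker(A − (0)·I) = 4, there are exactly 4 Jordan blocks for λ = 0.
Step 2 — from the minimal polynomial, the factor (x − 0)^3 tells us the largest block for λ = 0 has size 3.
Step 3 — with total size 6, 4 blocks, and largest block 3, the block sizes (in nonincreasing order) are [3, 1, 1, 1].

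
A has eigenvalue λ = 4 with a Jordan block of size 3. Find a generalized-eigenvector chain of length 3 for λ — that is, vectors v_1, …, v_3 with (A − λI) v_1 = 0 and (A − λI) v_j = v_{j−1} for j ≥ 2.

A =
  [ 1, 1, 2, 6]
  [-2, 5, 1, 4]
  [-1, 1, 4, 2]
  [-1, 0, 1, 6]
A Jordan chain for λ = 4 of length 3:
v_1 = (-1, -1, -1, 0)ᵀ
v_2 = (-3, -2, -1, -1)ᵀ
v_3 = (1, 0, 0, 0)ᵀ

Let N = A − (4)·I. We want v_3 with N^3 v_3 = 0 but N^2 v_3 ≠ 0; then v_{j-1} := N · v_j for j = 3, …, 2.

Pick v_3 = (1, 0, 0, 0)ᵀ.
Then v_2 = N · v_3 = (-3, -2, -1, -1)ᵀ.
Then v_1 = N · v_2 = (-1, -1, -1, 0)ᵀ.

Sanity check: (A − (4)·I) v_1 = (0, 0, 0, 0)ᵀ = 0. ✓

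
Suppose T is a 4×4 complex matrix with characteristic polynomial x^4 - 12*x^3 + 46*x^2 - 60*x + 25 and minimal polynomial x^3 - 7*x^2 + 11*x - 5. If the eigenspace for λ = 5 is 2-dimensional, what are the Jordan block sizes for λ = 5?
Block sizes for λ = 5: [1, 1]

Step 1 — from the characteristic polynomial, algebraic multiplicity of λ = 5 is 2. From dim ker(T − (5)·I) = 2, there are exactly 2 Jordan blocks for λ = 5.
Step 2 — from the minimal polynomial, the factor (x − 5) tells us the largest block for λ = 5 has size 1.
Step 3 — with total size 2, 2 blocks, and largest block 1, the block sizes (in nonincreasing order) are [1, 1].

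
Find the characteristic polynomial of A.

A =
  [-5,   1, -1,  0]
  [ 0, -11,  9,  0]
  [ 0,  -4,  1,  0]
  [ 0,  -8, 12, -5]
x^4 + 20*x^3 + 150*x^2 + 500*x + 625

Expanding det(x·I − A) (e.g. by cofactor expansion or by noting that A is similar to its Jordan form J, which has the same characteristic polynomial as A) gives
  χ_A(x) = x^4 + 20*x^3 + 150*x^2 + 500*x + 625
which factors as (x + 5)^4. The eigenvalues (with algebraic multiplicities) are λ = -5 with multiplicity 4.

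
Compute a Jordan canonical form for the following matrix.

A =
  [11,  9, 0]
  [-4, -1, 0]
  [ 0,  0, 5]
J_2(5) ⊕ J_1(5)

The characteristic polynomial is
  det(x·I − A) = x^3 - 15*x^2 + 75*x - 125 = (x - 5)^3

Eigenvalues and multiplicities (the geometric multiplicity of λ is n − rank(A − λI), which equals the number of Jordan blocks for λ):
  λ = 5: algebraic multiplicity = 3, geometric multiplicity = 2

Determining the block sizes for each eigenvalue:
  λ = 5: 2 blocks summing to 3 forces exactly one block of size 2 and the rest size 1 → block sizes [2, 1]

Assembling the blocks gives a Jordan form
J =
  [5, 1, 0]
  [0, 5, 0]
  [0, 0, 5]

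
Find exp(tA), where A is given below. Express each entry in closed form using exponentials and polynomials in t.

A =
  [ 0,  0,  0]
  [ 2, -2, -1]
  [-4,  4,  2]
e^{tA} =
  [1, 0, 0]
  [2*t, 1 - 2*t, -t]
  [-4*t, 4*t, 2*t + 1]

Strategy: write A = P · J · P⁻¹ where J is a Jordan canonical form, so e^{tA} = P · e^{tJ} · P⁻¹, and e^{tJ} can be computed block-by-block.

A has Jordan form
J =
  [0, 1, 0]
  [0, 0, 0]
  [0, 0, 0]
(up to reordering of blocks).

Per-block formulas:
  For a 2×2 Jordan block J_2(0): exp(t · J_2(0)) = e^(0t)·(I + t·N), where N is the 2×2 nilpotent shift.
  For a 1×1 block at λ = 0: exp(t · [0]) = [e^(0t)].

After assembling e^{tJ} and conjugating by P, we get:

e^{tA} =
  [1, 0, 0]
  [2*t, 1 - 2*t, -t]
  [-4*t, 4*t, 2*t + 1]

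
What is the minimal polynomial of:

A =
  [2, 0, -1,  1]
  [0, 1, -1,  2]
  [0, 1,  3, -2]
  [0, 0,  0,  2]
x^3 - 6*x^2 + 12*x - 8

The characteristic polynomial is χ_A(x) = (x - 2)^4, so the eigenvalues are known. The minimal polynomial is
  m_A(x) = Π_λ (x − λ)^{k_λ}
where k_λ is the size of the *largest* Jordan block for λ (equivalently, the smallest k with (A − λI)^k v = 0 for every generalised eigenvector v of λ).

  λ = 2: largest Jordan block has size 3, contributing (x − 2)^3

So m_A(x) = (x - 2)^3 = x^3 - 6*x^2 + 12*x - 8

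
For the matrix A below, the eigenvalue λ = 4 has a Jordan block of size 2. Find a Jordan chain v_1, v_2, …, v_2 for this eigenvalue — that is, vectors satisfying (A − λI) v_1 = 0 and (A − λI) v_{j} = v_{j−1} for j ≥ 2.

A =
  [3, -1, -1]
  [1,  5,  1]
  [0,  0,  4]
A Jordan chain for λ = 4 of length 2:
v_1 = (-1, 1, 0)ᵀ
v_2 = (1, 0, 0)ᵀ

Let N = A − (4)·I. We want v_2 with N^2 v_2 = 0 but N^1 v_2 ≠ 0; then v_{j-1} := N · v_j for j = 2, …, 2.

Pick v_2 = (1, 0, 0)ᵀ.
Then v_1 = N · v_2 = (-1, 1, 0)ᵀ.

Sanity check: (A − (4)·I) v_1 = (0, 0, 0)ᵀ = 0. ✓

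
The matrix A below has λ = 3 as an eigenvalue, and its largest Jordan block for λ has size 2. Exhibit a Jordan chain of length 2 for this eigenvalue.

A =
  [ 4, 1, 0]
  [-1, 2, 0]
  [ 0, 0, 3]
A Jordan chain for λ = 3 of length 2:
v_1 = (1, -1, 0)ᵀ
v_2 = (1, 0, 0)ᵀ

Let N = A − (3)·I. We want v_2 with N^2 v_2 = 0 but N^1 v_2 ≠ 0; then v_{j-1} := N · v_j for j = 2, …, 2.

Pick v_2 = (1, 0, 0)ᵀ.
Then v_1 = N · v_2 = (1, -1, 0)ᵀ.

Sanity check: (A − (3)·I) v_1 = (0, 0, 0)ᵀ = 0. ✓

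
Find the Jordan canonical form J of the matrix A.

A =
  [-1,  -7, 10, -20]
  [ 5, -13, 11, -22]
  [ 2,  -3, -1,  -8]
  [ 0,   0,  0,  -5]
J_3(-5) ⊕ J_1(-5)

The characteristic polynomial is
  det(x·I − A) = x^4 + 20*x^3 + 150*x^2 + 500*x + 625 = (x + 5)^4

Eigenvalues and multiplicities (the geometric multiplicity of λ is n − rank(A − λI), which equals the number of Jordan blocks for λ):
  λ = -5: algebraic multiplicity = 4, geometric multiplicity = 2

Determining the block sizes for each eigenvalue:
  λ = -5: with am = 4 and gm = 2, the partition is not yet determined (e.g. several partitions of 4 into 2 parts exist). Let N = A − (-5)·I. Computing rank(N^1) = 2, rank(N^2) = 1, rank(N^3) = 0; the number of blocks of size ≥ j is rank(N^{j−1}) − rank(N^j), giving [2, 1, 1]. So we have 1 block(s) of size 3, 1 block(s) of size 1 → block sizes [3, 1]

Assembling the blocks gives a Jordan form
J =
  [-5,  1,  0,  0]
  [ 0, -5,  1,  0]
  [ 0,  0, -5,  0]
  [ 0,  0,  0, -5]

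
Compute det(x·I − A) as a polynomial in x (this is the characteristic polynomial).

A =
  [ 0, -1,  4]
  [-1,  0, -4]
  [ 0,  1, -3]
x^3 + 3*x^2 + 3*x + 1

Expanding det(x·I − A) (e.g. by cofactor expansion or by noting that A is similar to its Jordan form J, which has the same characteristic polynomial as A) gives
  χ_A(x) = x^3 + 3*x^2 + 3*x + 1
which factors as (x + 1)^3. The eigenvalues (with algebraic multiplicities) are λ = -1 with multiplicity 3.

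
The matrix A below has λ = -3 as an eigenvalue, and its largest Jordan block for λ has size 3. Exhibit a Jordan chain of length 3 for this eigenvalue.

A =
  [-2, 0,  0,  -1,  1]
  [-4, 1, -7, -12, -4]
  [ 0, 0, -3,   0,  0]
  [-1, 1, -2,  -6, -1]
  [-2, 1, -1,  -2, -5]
A Jordan chain for λ = -3 of length 3:
v_1 = (1, 0, 0, 0, -1)ᵀ
v_2 = (0, -7, 0, -2, -1)ᵀ
v_3 = (0, 0, 1, 0, 0)ᵀ

Let N = A − (-3)·I. We want v_3 with N^3 v_3 = 0 but N^2 v_3 ≠ 0; then v_{j-1} := N · v_j for j = 3, …, 2.

Pick v_3 = (0, 0, 1, 0, 0)ᵀ.
Then v_2 = N · v_3 = (0, -7, 0, -2, -1)ᵀ.
Then v_1 = N · v_2 = (1, 0, 0, 0, -1)ᵀ.

Sanity check: (A − (-3)·I) v_1 = (0, 0, 0, 0, 0)ᵀ = 0. ✓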